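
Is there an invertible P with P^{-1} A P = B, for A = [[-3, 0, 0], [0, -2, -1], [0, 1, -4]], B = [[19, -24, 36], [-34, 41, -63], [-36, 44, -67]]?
trace(A) = -9 but trace(B) = -7. The trace is a similarity invariant, so A and B are not similar.

No.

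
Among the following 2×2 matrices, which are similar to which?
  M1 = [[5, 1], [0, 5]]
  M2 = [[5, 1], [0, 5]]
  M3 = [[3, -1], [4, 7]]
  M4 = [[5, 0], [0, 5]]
2 classes: {M1, M2, M3}, {M4}

Characteristic polynomials: χ_{M1} = (x - 5)^2, χ_{M2} = (x - 5)^2, χ_{M3} = (x - 5)^2, χ_{M4} = (x - 5)^2.

{M1, M2, M3}: invariant factors (x - 5)^2.

{M4}: invariant factors x - 5, x - 5.

Matrices are similar if and only if their invariant-factor lists agree; the partition into similarity classes is {M1, M2, M3}, {M4}.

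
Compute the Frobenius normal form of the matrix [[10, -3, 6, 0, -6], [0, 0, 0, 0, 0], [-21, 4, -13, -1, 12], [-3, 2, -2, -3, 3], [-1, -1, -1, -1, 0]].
R = [[-2, 0, 0, 0, 0], [0, 0, 0, 0, 0], [0, 1, 0, 0, 0], [0, 0, 1, 0, -4], [0, 0, 0, 1, -4]]

The invariant factors of A (the non-unit diagonal entries of the Smith normal form of xI - A over ℚ[x]) are x + 2, x^2(x + 2)^2, each dividing the next. The characteristic polynomial is their product, x^2(x + 2)^3.

The rational canonical form is the block-diagonal matrix of companion matrices C(f_i):
R = [[-2, 0, 0, 0, 0], [0, 0, 0, 0, 0], [0, 1, 0, 0, 0], [0, 0, 1, 0, -4], [0, 0, 0, 1, -4]].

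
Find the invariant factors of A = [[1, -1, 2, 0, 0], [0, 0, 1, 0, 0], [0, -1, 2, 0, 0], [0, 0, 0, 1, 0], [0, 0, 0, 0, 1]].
x - 1, x - 1, (x - 1)^3

The Jordan structure of A has elementary divisors (x - 1)^3, (x - 1), (x - 1). Arranging the block sizes at each eigenvalue in decreasing order and taking row products gives the invariant factors.

Invariant factors (smallest first, each dividing the next): x - 1, x - 1, (x - 1)^3.

Check: the last factor (x - 1)^3 is the minimal polynomial, and the product (x - 1)^5 is the characteristic polynomial.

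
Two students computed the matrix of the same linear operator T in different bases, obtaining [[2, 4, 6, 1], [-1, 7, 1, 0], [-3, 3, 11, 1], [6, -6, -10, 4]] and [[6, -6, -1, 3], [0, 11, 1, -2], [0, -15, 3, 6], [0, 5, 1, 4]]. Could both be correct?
Yes.

Two matrices over a field are similar if and only if they have the same invariant factors.

Both A and B have characteristic polynomial (x - 6)^4 and minimal polynomial (x - 6)^2. Computing further, both have invariant factors (x - 6)^2, (x - 6)^2. Hence A and B are similar.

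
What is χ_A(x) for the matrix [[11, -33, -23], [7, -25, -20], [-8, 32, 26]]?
xI - A = [[x - 11, 33, 23], [-7, x + 25, 20], [8, -32, x - 26]].

Expanding det(xI - A) along the first row:
det(xI - A) = + (x - 11)·det([[x + 25, 20], [-32, x - 26]]) - (33)·det([[-7, 20], [8, x - 26]]) + (23)·det([[-7, x + 25], [8, -32]]).

Evaluating gives χ_A(x) = x^3 - 12x^2 + 48x - 64 = (x - 4)^3.

χ_A(x) = (x - 4)^3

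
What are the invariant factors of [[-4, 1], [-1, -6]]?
The Jordan structure of A has elementary divisors (x + 5)^2. Arranging the block sizes at each eigenvalue in decreasing order and taking row products gives the invariant factors.

Invariant factors (smallest first, each dividing the next): (x + 5)^2.

Check: the last factor (x + 5)^2 is the minimal polynomial, and the product (x + 5)^2 is the characteristic polynomial.

(x + 5)^2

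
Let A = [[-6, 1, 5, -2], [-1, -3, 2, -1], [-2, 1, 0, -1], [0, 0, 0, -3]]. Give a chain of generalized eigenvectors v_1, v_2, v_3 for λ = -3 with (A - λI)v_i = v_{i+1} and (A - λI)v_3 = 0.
v_1 = [[-2, 0, -1, 0]]^T, v_2 = [[1, 0, 1, 0]]^T, v_3 = [[2, 1, 1, 0]]^T

We seek v_1 ∈ ker((A + 3I)^3) \ ker((A + 3I)^2), then set v_{i+1} = (A + 3I) v_i.

One such chain is v_1 = [[-2, 0, -1, 0]]^T, v_2 = [[1, 0, 1, 0]]^T, v_3 = [[2, 1, 1, 0]]^T. Check: (A + 3I) v_3 = [[0, 0, 0, 0]]^T = 0.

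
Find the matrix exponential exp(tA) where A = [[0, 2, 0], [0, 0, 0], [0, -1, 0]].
e^{tA} = [[1, 2*t, 0], [0, 1, 0], [0, -t, 1]]

A has Jordan form J = [[0, 1, 0], [0, 0, 0], [0, 0, 0]] with A = PJP^{-1}, so e^{tA} = P e^{tJ} P^{-1}.

For a Jordan block J_k(λ), e^{tJ_k(λ)} = e^{λt} · (I + tN + t^2 N^2/2! + ... + t^{k-1} N^{k-1}/(k-1)!) where N is the nilpotent superdiagonal part.

Assembling the blocks and conjugating back gives the entries of e^{tA} as shown above.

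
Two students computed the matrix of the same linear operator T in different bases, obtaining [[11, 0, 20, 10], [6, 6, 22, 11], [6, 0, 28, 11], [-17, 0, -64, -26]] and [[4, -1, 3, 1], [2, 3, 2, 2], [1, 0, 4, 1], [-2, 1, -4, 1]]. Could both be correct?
No.

trace(A) = 19 but trace(B) = 12. The trace is a similarity invariant, so A and B are not similar.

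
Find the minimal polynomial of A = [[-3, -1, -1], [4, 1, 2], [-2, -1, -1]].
m_A(x) = (x + 1)^3

The characteristic polynomial factors as (x + 1)^3. The minimal polynomial is ∏(x - λ)^{k_λ} where k_λ is the size of the largest Jordan block at λ.

For λ = -1: rank(A + I) = 2, and the largest Jordan block has size 3 (the smallest k with rank((A + I)^k) = rank((A + I)^(k+1))).

So m_A(x) = (x + 1)^3.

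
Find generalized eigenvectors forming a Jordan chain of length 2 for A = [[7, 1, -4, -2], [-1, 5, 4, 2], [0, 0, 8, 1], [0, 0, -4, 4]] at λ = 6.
v_1 = [[0, 1, 0, 0]]^T, v_2 = [[1, -1, 0, 0]]^T

We seek v_1 ∈ ker((A - 6I)^2) \ ker(A - 6I), then set v_{i+1} = (A - 6I) v_i.

One such chain is v_1 = [[0, 1, 0, 0]]^T, v_2 = [[1, -1, 0, 0]]^T. Check: (A - 6I) v_2 = [[0, 0, 0, 0]]^T = 0.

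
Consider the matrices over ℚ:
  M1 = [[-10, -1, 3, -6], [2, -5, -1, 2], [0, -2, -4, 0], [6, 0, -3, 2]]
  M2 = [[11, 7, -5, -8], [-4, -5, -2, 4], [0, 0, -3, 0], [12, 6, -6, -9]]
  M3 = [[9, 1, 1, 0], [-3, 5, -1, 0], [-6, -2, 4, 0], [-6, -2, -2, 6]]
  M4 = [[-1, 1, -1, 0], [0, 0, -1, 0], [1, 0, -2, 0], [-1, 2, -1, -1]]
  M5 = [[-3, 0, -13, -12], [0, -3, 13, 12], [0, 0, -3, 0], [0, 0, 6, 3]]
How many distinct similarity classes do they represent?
Characteristic polynomials: χ_{M1} = (x + 4)^3(x + 5), χ_{M2} = (x - 3)(x + 3)^3, χ_{M3} = (x - 6)^4, χ_{M4} = (x + 1)^4, χ_{M5} = (x - 3)(x + 3)^3.

{M1}: invariant factors x + 4, (x + 4)^2(x + 5).

{M2, M5}: invariant factors x + 3, (x - 3)(x + 3)^2.

{M3}: invariant factors x - 6, x - 6, (x - 6)^2.

{M4}: invariant factors x + 1, (x + 1)^3.

Matrices are similar if and only if their invariant-factor lists agree; the partition into similarity classes is {M1}, {M2, M5}, {M3}, {M4}.

4 classes: {M1}, {M2, M5}, {M3}, {M4}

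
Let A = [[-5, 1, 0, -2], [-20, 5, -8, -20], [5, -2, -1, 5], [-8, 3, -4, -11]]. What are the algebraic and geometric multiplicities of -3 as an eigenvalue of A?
The characteristic polynomial is (x + 3)^4, so the factor x + 3 appears with exponent 4: the algebraic multiplicity is 4.

rank(A + 3I) = 2, so the eigenspace has dimension 4 - 2 = 2: the geometric multiplicity is 2.

Since 2 < 4, A is not diagonalizable.

algebraic multiplicity 4, geometric multiplicity 2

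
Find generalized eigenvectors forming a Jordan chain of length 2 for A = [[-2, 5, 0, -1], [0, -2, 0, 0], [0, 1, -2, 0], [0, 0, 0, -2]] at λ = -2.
v_1 = [[-2, 0, -2, -1]]^T, v_2 = [[1, 0, 0, 0]]^T

We seek v_1 ∈ ker((A + 2I)^2) \ ker(A + 2I), then set v_{i+1} = (A + 2I) v_i.

One such chain is v_1 = [[-2, 0, -2, -1]]^T, v_2 = [[1, 0, 0, 0]]^T. Check: (A + 2I) v_2 = [[0, 0, 0, 0]]^T = 0.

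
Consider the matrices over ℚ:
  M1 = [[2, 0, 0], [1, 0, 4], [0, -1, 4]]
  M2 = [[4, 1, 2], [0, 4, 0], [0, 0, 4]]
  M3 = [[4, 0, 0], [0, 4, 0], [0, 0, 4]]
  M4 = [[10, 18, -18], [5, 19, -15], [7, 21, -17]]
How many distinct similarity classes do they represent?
3 classes: {M1}, {M2, M4}, {M3}

Characteristic polynomials: χ_{M1} = (x - 2)^3, χ_{M2} = (x - 4)^3, χ_{M3} = (x - 4)^3, χ_{M4} = (x - 4)^3.

{M1}: invariant factors (x - 2)^3.

{M2, M4}: invariant factors x - 4, (x - 4)^2.

{M3}: invariant factors x - 4, x - 4, x - 4.

Matrices are similar if and only if their invariant-factor lists agree; the partition into similarity classes is {M1}, {M2, M4}, {M3}.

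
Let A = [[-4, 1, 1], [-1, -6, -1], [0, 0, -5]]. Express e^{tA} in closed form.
e^{tA} = [[(t + 1)*e^{-5*t}, t*e^{-5*t}, t*e^{-5*t}], [-t*e^{-5*t}, (1 - t)*e^{-5*t}, -t*e^{-5*t}], [0, 0, e^{-5*t}]]

A has Jordan form J = [[-5, 1, 0], [0, -5, 0], [0, 0, -5]] with A = PJP^{-1}, so e^{tA} = P e^{tJ} P^{-1}.

For a Jordan block J_k(λ), e^{tJ_k(λ)} = e^{λt} · (I + tN + t^2 N^2/2! + ... + t^{k-1} N^{k-1}/(k-1)!) where N is the nilpotent superdiagonal part.

Assembling the blocks and conjugating back gives the entries of e^{tA} as shown above.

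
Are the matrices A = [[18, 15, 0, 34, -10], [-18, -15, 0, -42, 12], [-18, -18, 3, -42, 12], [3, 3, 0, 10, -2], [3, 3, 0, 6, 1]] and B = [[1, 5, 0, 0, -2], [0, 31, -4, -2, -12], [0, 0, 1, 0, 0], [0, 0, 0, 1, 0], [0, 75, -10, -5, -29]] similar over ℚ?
No.

trace(A) = 17 but trace(B) = 5. The trace is a similarity invariant, so A and B are not similar.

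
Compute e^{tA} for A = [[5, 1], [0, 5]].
A has Jordan form J = [[5, 1], [0, 5]] with A = PJP^{-1}, so e^{tA} = P e^{tJ} P^{-1}.

For a Jordan block J_k(λ), e^{tJ_k(λ)} = e^{λt} · (I + tN + t^2 N^2/2! + ... + t^{k-1} N^{k-1}/(k-1)!) where N is the nilpotent superdiagonal part.

Assembling the blocks and conjugating back gives the entries of e^{tA} as shown above.

e^{tA} = [[e^{5*t}, t*e^{5*t}], [0, e^{5*t}]]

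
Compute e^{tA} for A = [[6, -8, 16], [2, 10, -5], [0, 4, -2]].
e^{tA} = [[(8*t - 3*e^{2*t} + 4)*e^{4*t}, -8*t*e^{4*t}, (28*t - 6*e^{2*t} + 6)*e^{4*t}], [(-6*t + 4*e^{2*t} - 4)*e^{4*t}, (6*t + 1)*e^{4*t}, (-21*t + 8*e^{2*t} - 8)*e^{4*t}], [2*(-2*t + e^{2*t} - 1)*e^{4*t}, 4*t*e^{4*t}, (-14*t + 4*e^{2*t} - 3)*e^{4*t}]]

A has Jordan form J = [[4, 1, 0], [0, 4, 0], [0, 0, 6]] with A = PJP^{-1}, so e^{tA} = P e^{tJ} P^{-1}.

For a Jordan block J_k(λ), e^{tJ_k(λ)} = e^{λt} · (I + tN + t^2 N^2/2! + ... + t^{k-1} N^{k-1}/(k-1)!) where N is the nilpotent superdiagonal part.

Assembling the blocks and conjugating back gives the entries of e^{tA} as shown above.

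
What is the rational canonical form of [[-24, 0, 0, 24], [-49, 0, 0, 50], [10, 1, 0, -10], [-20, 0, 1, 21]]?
The invariant factors of A (the non-unit diagonal entries of the Smith normal form of xI - A over ℚ[x]) are (x - 4)(x + 3)(x^2 + 4x + 2), each dividing the next. The characteristic polynomial is their product, (x - 4)(x + 3)(x^2 + 4x + 2).

The rational canonical form is the block-diagonal matrix of companion matrices C(f_i):
R = [[0, 0, 0, 24], [1, 0, 0, 50], [0, 1, 0, 14], [0, 0, 1, -3]].

Note the characteristic polynomial does not split into linear factors over ℚ, so A has no Jordan form over ℚ; the rational canonical form exists over any field.

R = [[0, 0, 0, 24], [1, 0, 0, 50], [0, 1, 0, 14], [0, 0, 1, -3]]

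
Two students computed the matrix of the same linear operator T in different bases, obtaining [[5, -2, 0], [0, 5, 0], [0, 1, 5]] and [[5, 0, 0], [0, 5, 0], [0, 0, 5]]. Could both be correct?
Both have characteristic polynomial (x - 5)^3, but the minimal polynomial of A is (x - 5)^2 while the minimal polynomial of B is x - 5. The minimal polynomial is a similarity invariant, so A and B are not similar.

No.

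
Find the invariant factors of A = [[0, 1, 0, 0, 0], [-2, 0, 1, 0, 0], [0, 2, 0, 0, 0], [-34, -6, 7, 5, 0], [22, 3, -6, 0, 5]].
x - 5, x^3(x - 5)

The Jordan structure of A has elementary divisors x^3, (x - 5), (x - 5). Arranging the block sizes at each eigenvalue in decreasing order and taking row products gives the invariant factors.

Invariant factors (smallest first, each dividing the next): x - 5, x^3(x - 5).

Check: the last factor x^3(x - 5) is the minimal polynomial, and the product x^3(x - 5)^2 is the characteristic polynomial.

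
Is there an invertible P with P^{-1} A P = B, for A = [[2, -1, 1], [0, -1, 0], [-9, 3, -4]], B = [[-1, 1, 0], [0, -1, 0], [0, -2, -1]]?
Yes.

Two matrices over a field are similar if and only if they have the same invariant factors.

Both A and B have characteristic polynomial (x + 1)^3 and minimal polynomial (x + 1)^2. Computing further, both have invariant factors x + 1, (x + 1)^2. Hence A and B are similar.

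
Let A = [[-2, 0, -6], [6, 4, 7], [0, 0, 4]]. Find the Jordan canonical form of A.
The characteristic polynomial is det(xI - A) = (x - 4)^2(x + 2), so the eigenvalues are -2 (algebraic multiplicity 1), 4 (algebraic multiplicity 2).

For λ = -2: algebraic multiplicity 1 gives one 1×1 block.

For λ = 4: rank(A - 4I) = 2, rank((A - 4I)^2) = 1. The eigenspace has dimension 3 - 2 = 1, so there is 1 Jordan block; the rank sequence gives block sizes [2].

Assembling the blocks gives the Jordan form J above.

J = [[-2, 0, 0], [0, 4, 1], [0, 0, 4]]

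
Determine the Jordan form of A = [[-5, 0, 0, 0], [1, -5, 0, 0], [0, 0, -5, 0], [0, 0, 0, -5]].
The characteristic polynomial is det(xI - A) = (x + 5)^4, so the eigenvalues are -5 (algebraic multiplicity 4).

For λ = -5: rank(A + 5I) = 1, rank((A + 5I)^2) = 0. The eigenspace has dimension 4 - 1 = 3, so there are 3 Jordan blocks; the rank sequence gives block sizes [2, 1, 1].

Assembling the blocks gives the Jordan form J above.

J = [[-5, 1, 0, 0], [0, -5, 0, 0], [0, 0, -5, 0], [0, 0, 0, -5]]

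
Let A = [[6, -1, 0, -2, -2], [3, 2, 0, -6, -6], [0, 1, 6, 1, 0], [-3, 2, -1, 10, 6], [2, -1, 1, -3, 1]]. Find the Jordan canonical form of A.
J = [[5, 1, 0, 0, 0], [0, 5, 0, 0, 0], [0, 0, 5, 1, 0], [0, 0, 0, 5, 0], [0, 0, 0, 0, 5]]

The characteristic polynomial is det(xI - A) = (x - 5)^5, so the eigenvalues are 5 (algebraic multiplicity 5).

For λ = 5: rank(A - 5I) = 2, rank((A - 5I)^2) = 0. The eigenspace has dimension 5 - 2 = 3, so there are 3 Jordan blocks; the rank sequence gives block sizes [2, 2, 1].

Assembling the blocks gives the Jordan form J above.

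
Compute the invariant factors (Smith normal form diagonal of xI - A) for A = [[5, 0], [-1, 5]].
(x - 5)^2

The Jordan structure of A has elementary divisors (x - 5)^2. Arranging the block sizes at each eigenvalue in decreasing order and taking row products gives the invariant factors.

Invariant factors (smallest first, each dividing the next): (x - 5)^2.

Check: the last factor (x - 5)^2 is the minimal polynomial, and the product (x - 5)^2 is the characteristic polynomial.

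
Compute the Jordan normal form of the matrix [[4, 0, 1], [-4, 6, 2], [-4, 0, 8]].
The characteristic polynomial is det(xI - A) = (x - 6)^3, so the eigenvalues are 6 (algebraic multiplicity 3).

For λ = 6: rank(A - 6I) = 1, rank((A - 6I)^2) = 0. The eigenspace has dimension 3 - 1 = 2, so there are 2 Jordan blocks; the rank sequence gives block sizes [2, 1].

Assembling the blocks gives the Jordan form J above.

J = [[6, 1, 0], [0, 6, 0], [0, 0, 6]]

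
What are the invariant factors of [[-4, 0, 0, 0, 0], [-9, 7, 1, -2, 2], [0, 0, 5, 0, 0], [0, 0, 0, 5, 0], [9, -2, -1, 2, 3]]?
The Jordan structure of A has elementary divisors (x + 4), (x - 5)^2, (x - 5), (x - 5). Arranging the block sizes at each eigenvalue in decreasing order and taking row products gives the invariant factors.

Invariant factors (smallest first, each dividing the next): x - 5, x - 5, (x - 5)^2(x + 4).

Check: the last factor (x - 5)^2(x + 4) is the minimal polynomial, and the product (x - 5)^4(x + 4) is the characteristic polynomial.

x - 5, x - 5, (x - 5)^2(x + 4)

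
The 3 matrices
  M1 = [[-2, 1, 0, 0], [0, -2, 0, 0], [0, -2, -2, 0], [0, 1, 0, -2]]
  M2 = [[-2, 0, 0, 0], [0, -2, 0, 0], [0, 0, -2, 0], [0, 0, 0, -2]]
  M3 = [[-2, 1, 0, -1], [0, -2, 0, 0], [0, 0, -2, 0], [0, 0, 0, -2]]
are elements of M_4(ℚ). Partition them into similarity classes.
Characteristic polynomials: χ_{M1} = (x + 2)^4, χ_{M2} = (x + 2)^4, χ_{M3} = (x + 2)^4.

{M1, M3}: invariant factors x + 2, x + 2, (x + 2)^2.

{M2}: invariant factors x + 2, x + 2, x + 2, x + 2.

Matrices are similar if and only if their invariant-factor lists agree; the partition into similarity classes is {M1, M3}, {M2}.

2 classes: {M1, M3}, {M2}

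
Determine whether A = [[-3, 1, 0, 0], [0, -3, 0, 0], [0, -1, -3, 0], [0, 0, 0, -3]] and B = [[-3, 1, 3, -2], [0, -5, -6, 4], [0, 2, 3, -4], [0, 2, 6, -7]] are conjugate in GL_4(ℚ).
Two matrices over a field are similar if and only if they have the same invariant factors.

Both A and B have characteristic polynomial (x + 3)^4 and minimal polynomial (x + 3)^2. Computing further, both have invariant factors x + 3, x + 3, (x + 3)^2. Hence A and B are similar.

Yes.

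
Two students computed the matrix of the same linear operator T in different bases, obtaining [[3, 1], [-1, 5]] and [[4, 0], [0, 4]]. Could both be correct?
Both have characteristic polynomial (x - 4)^2, but the minimal polynomial of A is (x - 4)^2 while the minimal polynomial of B is x - 4. The minimal polynomial is a similarity invariant, so A and B are not similar.

No.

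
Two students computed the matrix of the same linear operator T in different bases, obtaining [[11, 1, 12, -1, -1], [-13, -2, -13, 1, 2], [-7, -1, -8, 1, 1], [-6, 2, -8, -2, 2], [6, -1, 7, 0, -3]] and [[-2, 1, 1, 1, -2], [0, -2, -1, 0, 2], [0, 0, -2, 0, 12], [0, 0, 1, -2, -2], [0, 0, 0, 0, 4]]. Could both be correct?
Two matrices over a field are similar if and only if they have the same invariant factors.

Both A and B have characteristic polynomial (x - 4)(x + 2)^4 and minimal polynomial (x - 4)(x + 2)^2. Computing further, both have invariant factors (x + 2)^2, (x - 4)(x + 2)^2. Hence A and B are similar.

Yes.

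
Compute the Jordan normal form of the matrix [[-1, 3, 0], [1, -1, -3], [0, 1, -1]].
The characteristic polynomial is det(xI - A) = (x + 1)^3, so the eigenvalues are -1 (algebraic multiplicity 3).

For λ = -1: rank(A + I) = 2, rank((A + I)^2) = 1, rank((A + I)^3) = 0. The eigenspace has dimension 3 - 2 = 1, so there is 1 Jordan block; the rank sequence gives block sizes [3].

Assembling the blocks gives the Jordan form J above.

J = [[-1, 1, 0], [0, -1, 1], [0, 0, -1]]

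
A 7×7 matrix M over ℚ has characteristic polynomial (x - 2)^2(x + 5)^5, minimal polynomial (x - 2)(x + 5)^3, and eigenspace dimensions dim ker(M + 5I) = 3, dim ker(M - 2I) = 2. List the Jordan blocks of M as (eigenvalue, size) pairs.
λ = -5: algebraic multiplicity 5 (exponent in χ_M), largest block size 3 (exponent in m_M), 3 blocks (geometric multiplicity). These force block sizes [3, 1, 1].
λ = 2: algebraic multiplicity 2 (exponent in χ_M), largest block size 1 (exponent in m_M), 2 blocks (geometric multiplicity). These force block sizes [1, 1].

Jordan blocks: (-5, 3), (-5, 1), (-5, 1), (2, 1), (2, 1)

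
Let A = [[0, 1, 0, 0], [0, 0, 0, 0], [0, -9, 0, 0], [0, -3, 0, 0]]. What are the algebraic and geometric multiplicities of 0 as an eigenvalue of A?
algebraic multiplicity 4, geometric multiplicity 3

The characteristic polynomial is x^4, so the factor x appears with exponent 4: the algebraic multiplicity is 4.

rank(A) = 1, so the eigenspace has dimension 4 - 1 = 3: the geometric multiplicity is 3.

Since 3 < 4, A is not diagonalizable.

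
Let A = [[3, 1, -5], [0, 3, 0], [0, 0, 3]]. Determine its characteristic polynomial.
χ_A(x) = (x - 3)^3

xI - A = [[x - 3, -1, 5], [0, x - 3, 0], [0, 0, x - 3]].

Expanding det(xI - A) along the first row:
det(xI - A) = + (x - 3)·det([[x - 3, 0], [0, x - 3]]) - (-1)·det([[0, 0], [0, x - 3]]) + (5)·det([[0, x - 3], [0, 0]]).

Evaluating gives χ_A(x) = x^3 - 9x^2 + 27x - 27 = (x - 3)^3.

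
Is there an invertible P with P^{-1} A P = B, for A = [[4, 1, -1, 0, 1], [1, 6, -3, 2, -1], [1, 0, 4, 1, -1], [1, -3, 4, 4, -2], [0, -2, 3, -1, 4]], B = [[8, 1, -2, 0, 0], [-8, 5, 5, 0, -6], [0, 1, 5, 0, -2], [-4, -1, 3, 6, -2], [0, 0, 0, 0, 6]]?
trace(A) = 22 but trace(B) = 30. The trace is a similarity invariant, so A and B are not similar.

No.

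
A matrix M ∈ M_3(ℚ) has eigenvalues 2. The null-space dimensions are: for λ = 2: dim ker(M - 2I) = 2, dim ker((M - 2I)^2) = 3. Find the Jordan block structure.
λ = 2: successive nullity increments [2, 1] count blocks of size ≥ k; block sizes are [2, 1].

Jordan blocks: (2, 2), (2, 1)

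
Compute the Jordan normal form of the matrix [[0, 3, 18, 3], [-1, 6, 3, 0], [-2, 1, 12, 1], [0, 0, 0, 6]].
The characteristic polynomial is det(xI - A) = (x - 6)^4, so the eigenvalues are 6 (algebraic multiplicity 4).

For λ = 6: rank(A - 6I) = 2, rank((A - 6I)^2) = 1, rank((A - 6I)^3) = 0. The eigenspace has dimension 4 - 2 = 2, so there are 2 Jordan blocks; the rank sequence gives block sizes [3, 1].

Assembling the blocks gives the Jordan form J above.

J = [[6, 1, 0, 0], [0, 6, 1, 0], [0, 0, 6, 0], [0, 0, 0, 6]]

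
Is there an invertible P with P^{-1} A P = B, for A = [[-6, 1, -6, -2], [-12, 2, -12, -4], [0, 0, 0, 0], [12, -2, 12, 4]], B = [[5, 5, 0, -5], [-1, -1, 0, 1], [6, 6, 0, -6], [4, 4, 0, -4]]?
Yes.

Two matrices over a field are similar if and only if they have the same invariant factors.

Both A and B have characteristic polynomial x^4 and minimal polynomial x^2. Computing further, both have invariant factors x, x, x^2. Hence A and B are similar.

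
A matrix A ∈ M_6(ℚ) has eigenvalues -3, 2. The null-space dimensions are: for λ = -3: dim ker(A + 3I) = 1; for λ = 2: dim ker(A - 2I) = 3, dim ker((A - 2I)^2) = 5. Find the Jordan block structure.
λ = -3: successive nullity increments [1] count blocks of size ≥ k; block sizes are [1].
λ = 2: successive nullity increments [3, 2] count blocks of size ≥ k; block sizes are [2, 2, 1].

Jordan blocks: (-3, 1), (2, 2), (2, 2), (2, 1)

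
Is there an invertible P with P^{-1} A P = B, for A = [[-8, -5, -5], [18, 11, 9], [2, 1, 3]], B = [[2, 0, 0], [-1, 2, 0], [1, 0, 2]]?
Yes.

Two matrices over a field are similar if and only if they have the same invariant factors.

Both A and B have characteristic polynomial (x - 2)^3 and minimal polynomial (x - 2)^2. Computing further, both have invariant factors x - 2, (x - 2)^2. Hence A and B are similar.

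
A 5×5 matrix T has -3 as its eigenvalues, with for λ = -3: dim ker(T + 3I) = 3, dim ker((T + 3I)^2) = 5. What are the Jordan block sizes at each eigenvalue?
Jordan blocks: (-3, 2), (-3, 2), (-3, 1)

λ = -3: successive nullity increments [3, 2] count blocks of size ≥ k; block sizes are [2, 2, 1].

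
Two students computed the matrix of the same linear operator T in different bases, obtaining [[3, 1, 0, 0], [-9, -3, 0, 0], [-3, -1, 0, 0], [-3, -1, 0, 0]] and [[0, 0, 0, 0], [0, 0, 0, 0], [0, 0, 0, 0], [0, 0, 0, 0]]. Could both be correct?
No.

Both have characteristic polynomial x^4, but the minimal polynomial of A is x^2 while the minimal polynomial of B is x. The minimal polynomial is a similarity invariant, so A and B are not similar.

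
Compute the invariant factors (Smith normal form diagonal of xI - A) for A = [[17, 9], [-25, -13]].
The Jordan structure of A has elementary divisors (x - 2)^2. Arranging the block sizes at each eigenvalue in decreasing order and taking row products gives the invariant factors.

Invariant factors (smallest first, each dividing the next): (x - 2)^2.

Check: the last factor (x - 2)^2 is the minimal polynomial, and the product (x - 2)^2 is the characteristic polynomial.

(x - 2)^2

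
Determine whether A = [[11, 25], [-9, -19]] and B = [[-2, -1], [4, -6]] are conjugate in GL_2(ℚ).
Yes.

Two matrices over a field are similar if and only if they have the same invariant factors.

Both A and B have characteristic polynomial (x + 4)^2 and minimal polynomial (x + 4)^2. Computing further, both have invariant factors (x + 4)^2. Hence A and B are similar.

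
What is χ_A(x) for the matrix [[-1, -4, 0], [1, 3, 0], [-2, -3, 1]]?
χ_A(x) = (x - 1)^3

xI - A = [[x + 1, 4, 0], [-1, x - 3, 0], [2, 3, x - 1]].

Expanding det(xI - A) along the first row:
det(xI - A) = + (x + 1)·det([[x - 3, 0], [3, x - 1]]) - (4)·det([[-1, 0], [2, x - 1]]) + (0)·det([[-1, x - 3], [2, 3]]).

Evaluating gives χ_A(x) = x^3 - 3x^2 + 3x - 1 = (x - 1)^3.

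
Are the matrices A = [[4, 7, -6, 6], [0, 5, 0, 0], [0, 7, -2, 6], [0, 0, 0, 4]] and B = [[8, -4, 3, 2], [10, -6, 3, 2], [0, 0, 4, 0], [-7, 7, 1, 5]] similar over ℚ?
Both have characteristic polynomial (x - 5)(x - 4)^2(x + 2), but the minimal polynomial of A is (x - 5)(x - 4)(x + 2) while the minimal polynomial of B is (x - 5)(x - 4)^2(x + 2). The minimal polynomial is a similarity invariant, so A and B are not similar.

No.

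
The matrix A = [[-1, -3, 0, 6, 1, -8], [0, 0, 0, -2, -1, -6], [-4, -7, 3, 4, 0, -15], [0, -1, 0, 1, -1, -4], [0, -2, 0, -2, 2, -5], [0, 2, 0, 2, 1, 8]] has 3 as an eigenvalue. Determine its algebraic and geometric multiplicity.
The characteristic polynomial is (x - 3)^4(x - 2)(x + 1), so the factor x - 3 appears with exponent 4: the algebraic multiplicity is 4.

rank(A - 3I) = 3, so the eigenspace has dimension 6 - 3 = 3: the geometric multiplicity is 3.

Since 3 < 4, A is not diagonalizable.

algebraic multiplicity 4, geometric multiplicity 3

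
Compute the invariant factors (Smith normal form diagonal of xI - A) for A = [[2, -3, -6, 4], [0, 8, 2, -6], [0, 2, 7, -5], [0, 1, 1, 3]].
(x - 6)^3(x - 2)

The Jordan structure of A has elementary divisors (x - 2), (x - 6)^3. Arranging the block sizes at each eigenvalue in decreasing order and taking row products gives the invariant factors.

Invariant factors (smallest first, each dividing the next): (x - 6)^3(x - 2).

Check: the last factor (x - 6)^3(x - 2) is the minimal polynomial, and the product (x - 6)^3(x - 2) is the characteristic polynomial.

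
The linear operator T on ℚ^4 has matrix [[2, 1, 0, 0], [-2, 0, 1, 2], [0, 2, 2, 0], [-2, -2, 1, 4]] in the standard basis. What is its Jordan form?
The characteristic polynomial is det(xI - A) = (x - 2)^4, so the eigenvalues are 2 (algebraic multiplicity 4).

For λ = 2: rank(A - 2I) = 2, rank((A - 2I)^2) = 1, rank((A - 2I)^3) = 0. The eigenspace has dimension 4 - 2 = 2, so there are 2 Jordan blocks; the rank sequence gives block sizes [3, 1].

Assembling the blocks gives the Jordan form J above.

J = [[2, 1, 0, 0], [0, 2, 1, 0], [0, 0, 2, 0], [0, 0, 0, 2]]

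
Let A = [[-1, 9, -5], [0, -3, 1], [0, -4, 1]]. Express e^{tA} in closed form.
A has Jordan form J = [[-1, 1, 0], [0, -1, 1], [0, 0, -1]] with A = PJP^{-1}, so e^{tA} = P e^{tJ} P^{-1}.

For a Jordan block J_k(λ), e^{tJ_k(λ)} = e^{λt} · (I + tN + t^2 N^2/2! + ... + t^{k-1} N^{k-1}/(k-1)!) where N is the nilpotent superdiagonal part.

Assembling the blocks and conjugating back gives the entries of e^{tA} as shown above.

e^{tA} = [[e^{-t}, t*(t + 9)*e^{-t}, t*(-t - 10)*e^{-t}/2], [0, (1 - 2*t)*e^{-t}, t*e^{-t}], [0, -4*t*e^{-t}, (2*t + 1)*e^{-t}]]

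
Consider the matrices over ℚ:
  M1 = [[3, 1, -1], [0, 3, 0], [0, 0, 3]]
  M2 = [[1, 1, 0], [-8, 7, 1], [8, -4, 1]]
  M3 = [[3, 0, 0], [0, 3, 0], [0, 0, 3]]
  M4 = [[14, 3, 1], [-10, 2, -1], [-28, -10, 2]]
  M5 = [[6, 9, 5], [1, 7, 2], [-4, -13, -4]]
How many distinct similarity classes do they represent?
4 classes: {M1}, {M2, M5}, {M3}, {M4}

Characteristic polynomials: χ_{M1} = (x - 3)^3, χ_{M2} = (x - 3)^3, χ_{M3} = (x - 3)^3, χ_{M4} = (x - 6)^3, χ_{M5} = (x - 3)^3.

{M1}: invariant factors x - 3, (x - 3)^2.

{M2, M5}: invariant factors (x - 3)^3.

{M3}: invariant factors x - 3, x - 3, x - 3.

{M4}: invariant factors (x - 6)^3.

Matrices are similar if and only if their invariant-factor lists agree; the partition into similarity classes is {M1}, {M2, M5}, {M3}, {M4}.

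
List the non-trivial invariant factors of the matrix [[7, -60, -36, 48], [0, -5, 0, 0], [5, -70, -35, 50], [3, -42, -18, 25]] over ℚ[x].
x + 5, (x - 1)^2(x + 5)

The Jordan structure of A has elementary divisors (x + 5), (x + 5), (x - 1)^2. Arranging the block sizes at each eigenvalue in decreasing order and taking row products gives the invariant factors.

Invariant factors (smallest first, each dividing the next): x + 5, (x - 1)^2(x + 5).

Check: the last factor (x - 1)^2(x + 5) is the minimal polynomial, and the product (x - 1)^2(x + 5)^2 is the characteristic polynomial.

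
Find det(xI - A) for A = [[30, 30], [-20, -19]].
χ_A(x) = (x - 6)(x - 5)

xI - A = [[x - 30, -30], [20, x + 19]].

Expanding det(xI - A) along the first row:
det(xI - A) = + (x - 30)·det([[x + 19]]) - (-30)·det([[20]]).

Evaluating gives χ_A(x) = x^2 - 11x + 30 = (x - 6)(x - 5).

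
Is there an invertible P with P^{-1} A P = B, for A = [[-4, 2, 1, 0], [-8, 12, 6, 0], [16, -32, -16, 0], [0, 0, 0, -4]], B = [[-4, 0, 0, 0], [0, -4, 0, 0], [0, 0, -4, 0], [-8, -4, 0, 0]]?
Both have characteristic polynomial x(x + 4)^3, but the minimal polynomial of A is x(x + 4)^2 while the minimal polynomial of B is x(x + 4). The minimal polynomial is a similarity invariant, so A and B are not similar.

No.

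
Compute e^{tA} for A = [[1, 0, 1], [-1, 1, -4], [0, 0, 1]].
e^{tA} = [[e^{t}, 0, t*e^{t}], [-t*e^{t}, e^{t}, t*(-t - 8)*e^{t}/2], [0, 0, e^{t}]]

A has Jordan form J = [[1, 1, 0], [0, 1, 1], [0, 0, 1]] with A = PJP^{-1}, so e^{tA} = P e^{tJ} P^{-1}.

For a Jordan block J_k(λ), e^{tJ_k(λ)} = e^{λt} · (I + tN + t^2 N^2/2! + ... + t^{k-1} N^{k-1}/(k-1)!) where N is the nilpotent superdiagonal part.

Assembling the blocks and conjugating back gives the entries of e^{tA} as shown above.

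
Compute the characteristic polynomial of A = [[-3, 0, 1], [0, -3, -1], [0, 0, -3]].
χ_A(x) = (x + 3)^3

xI - A = [[x + 3, 0, -1], [0, x + 3, 1], [0, 0, x + 3]].

Expanding det(xI - A) along the first row:
det(xI - A) = + (x + 3)·det([[x + 3, 1], [0, x + 3]]) - (0)·det([[0, 1], [0, x + 3]]) + (-1)·det([[0, x + 3], [0, 0]]).

Evaluating gives χ_A(x) = x^3 + 9x^2 + 27x + 27 = (x + 3)^3.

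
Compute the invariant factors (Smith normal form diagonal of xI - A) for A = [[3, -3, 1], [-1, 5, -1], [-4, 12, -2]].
The Jordan structure of A has elementary divisors (x - 2)^2, (x - 2). Arranging the block sizes at each eigenvalue in decreasing order and taking row products gives the invariant factors.

Invariant factors (smallest first, each dividing the next): x - 2, (x - 2)^2.

Check: the last factor (x - 2)^2 is the minimal polynomial, and the product (x - 2)^3 is the characteristic polynomial.

x - 2, (x - 2)^2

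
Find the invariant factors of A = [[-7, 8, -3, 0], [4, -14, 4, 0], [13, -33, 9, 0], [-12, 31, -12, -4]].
x + 4, (x + 4)^3

The Jordan structure of A has elementary divisors (x + 4)^3, (x + 4). Arranging the block sizes at each eigenvalue in decreasing order and taking row products gives the invariant factors.

Invariant factors (smallest first, each dividing the next): x + 4, (x + 4)^3.

Check: the last factor (x + 4)^3 is the minimal polynomial, and the product (x + 4)^4 is the characteristic polynomial.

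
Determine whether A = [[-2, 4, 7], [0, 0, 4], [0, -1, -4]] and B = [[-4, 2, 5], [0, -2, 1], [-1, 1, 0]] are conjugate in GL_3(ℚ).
Yes.

Two matrices over a field are similar if and only if they have the same invariant factors.

Both A and B have characteristic polynomial (x + 2)^3 and minimal polynomial (x + 2)^3. Computing further, both have invariant factors (x + 2)^3. Hence A and B are similar.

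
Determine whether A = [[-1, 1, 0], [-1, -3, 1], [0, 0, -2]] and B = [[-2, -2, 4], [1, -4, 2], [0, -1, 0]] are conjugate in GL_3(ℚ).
Two matrices over a field are similar if and only if they have the same invariant factors.

Both A and B have characteristic polynomial (x + 2)^3 and minimal polynomial (x + 2)^3. Computing further, both have invariant factors (x + 2)^3. Hence A and B are similar.

Yes.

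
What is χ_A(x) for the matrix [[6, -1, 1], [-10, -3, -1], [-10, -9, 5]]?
xI - A = [[x - 6, 1, -1], [10, x + 3, 1], [10, 9, x - 5]].

Expanding det(xI - A) along the first row:
det(xI - A) = + (x - 6)·det([[x + 3, 1], [9, x - 5]]) - (1)·det([[10, 1], [10, x - 5]]) + (-1)·det([[10, x + 3], [10, 9]]).

Evaluating gives χ_A(x) = x^3 - 8x^2 - 12x + 144 = (x - 6)^2(x + 4).

χ_A(x) = (x - 6)^2(x + 4)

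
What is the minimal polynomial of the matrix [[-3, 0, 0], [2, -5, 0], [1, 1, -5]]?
m_A(x) = (x + 3)(x + 5)^2

The characteristic polynomial factors as (x + 3)(x + 5)^2. The minimal polynomial is ∏(x - λ)^{k_λ} where k_λ is the size of the largest Jordan block at λ.

For λ = -5: rank(A + 5I) = 2, and the largest Jordan block has size 2 (the smallest k with rank((A + 5I)^k) = rank((A + 5I)^(k+1))).
For λ = -3: rank(A + 3I) = 2, and the largest Jordan block has size 1 (the smallest k with rank((A + 3I)^k) = rank((A + 3I)^(k+1))).

So m_A(x) = (x + 3)(x + 5)^2.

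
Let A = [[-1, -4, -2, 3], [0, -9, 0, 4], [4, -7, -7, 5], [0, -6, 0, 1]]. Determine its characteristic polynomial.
χ_A(x) = (x + 3)^2(x + 5)^2

xI - A = [[x + 1, 4, 2, -3], [0, x + 9, 0, -4], [-4, 7, x + 7, -5], [0, 6, 0, x - 1]].

Expanding det(xI - A) along the first row:
det(xI - A) = + (x + 1)·det([[x + 9, 0, -4], [7, x + 7, -5], [6, 0, x - 1]]) - (4)·det([[0, 0, -4], [-4, x + 7, -5], [0, 0, x - 1]]) + (2)·det([[0, x + 9, -4], [-4, 7, -5], [0, 6, x - 1]]) - (-3)·det([[0, x + 9, 0], [-4, 7, x + 7], [0, 6, 0]]).

Evaluating gives χ_A(x) = x^4 + 16x^3 + 94x^2 + 240x + 225 = (x + 3)^2(x + 5)^2.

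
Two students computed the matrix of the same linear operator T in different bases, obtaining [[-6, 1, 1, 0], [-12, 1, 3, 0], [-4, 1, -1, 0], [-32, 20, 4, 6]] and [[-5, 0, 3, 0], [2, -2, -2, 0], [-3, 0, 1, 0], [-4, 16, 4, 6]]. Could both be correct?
Two matrices over a field are similar if and only if they have the same invariant factors.

Both A and B have characteristic polynomial (x - 6)(x + 2)^3 and minimal polynomial (x - 6)(x + 2)^2. Computing further, both have invariant factors x + 2, (x - 6)(x + 2)^2. Hence A and B are similar.

Yes.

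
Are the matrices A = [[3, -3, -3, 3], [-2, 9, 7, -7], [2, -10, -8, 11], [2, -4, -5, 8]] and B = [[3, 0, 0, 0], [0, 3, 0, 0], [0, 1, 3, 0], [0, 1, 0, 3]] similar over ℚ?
Both have characteristic polynomial (x - 3)^4, but the minimal polynomial of A is (x - 3)^3 while the minimal polynomial of B is (x - 3)^2. The minimal polynomial is a similarity invariant, so A and B are not similar.

No.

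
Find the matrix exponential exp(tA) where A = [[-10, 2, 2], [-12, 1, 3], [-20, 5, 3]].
e^{tA} = [[(1 - 8*t)*e^{-2*t}, 2*t*e^{-2*t}, 2*t*e^{-2*t}], [-12*t*e^{-2*t}, (3*t + 1)*e^{-2*t}, 3*t*e^{-2*t}], [-20*t*e^{-2*t}, 5*t*e^{-2*t}, (5*t + 1)*e^{-2*t}]]

A has Jordan form J = [[-2, 1, 0], [0, -2, 0], [0, 0, -2]] with A = PJP^{-1}, so e^{tA} = P e^{tJ} P^{-1}.

For a Jordan block J_k(λ), e^{tJ_k(λ)} = e^{λt} · (I + tN + t^2 N^2/2! + ... + t^{k-1} N^{k-1}/(k-1)!) where N is the nilpotent superdiagonal part.

Assembling the blocks and conjugating back gives the entries of e^{tA} as shown above.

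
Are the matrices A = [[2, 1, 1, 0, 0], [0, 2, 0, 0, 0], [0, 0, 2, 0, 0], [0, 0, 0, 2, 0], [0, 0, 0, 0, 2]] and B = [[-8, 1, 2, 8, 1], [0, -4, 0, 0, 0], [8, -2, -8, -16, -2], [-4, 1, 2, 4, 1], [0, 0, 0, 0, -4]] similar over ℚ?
trace(A) = 10 but trace(B) = -20. The trace is a similarity invariant, so A and B are not similar.

No.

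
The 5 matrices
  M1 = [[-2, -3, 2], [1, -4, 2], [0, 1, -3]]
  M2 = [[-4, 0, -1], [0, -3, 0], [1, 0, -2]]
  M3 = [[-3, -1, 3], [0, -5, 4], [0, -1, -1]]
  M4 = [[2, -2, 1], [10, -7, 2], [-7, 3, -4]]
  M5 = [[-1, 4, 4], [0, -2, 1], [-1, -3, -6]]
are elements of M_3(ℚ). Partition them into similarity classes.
Characteristic polynomials: χ_{M1} = (x + 3)^3, χ_{M2} = (x + 3)^3, χ_{M3} = (x + 3)^3, χ_{M4} = (x + 3)^3, χ_{M5} = (x + 3)^3.

{M1, M3, M4, M5}: invariant factors (x + 3)^3.

{M2}: invariant factors x + 3, (x + 3)^2.

Matrices are similar if and only if their invariant-factor lists agree; the partition into similarity classes is {M1, M3, M4, M5}, {M2}.

2 classes: {M1, M3, M4, M5}, {M2}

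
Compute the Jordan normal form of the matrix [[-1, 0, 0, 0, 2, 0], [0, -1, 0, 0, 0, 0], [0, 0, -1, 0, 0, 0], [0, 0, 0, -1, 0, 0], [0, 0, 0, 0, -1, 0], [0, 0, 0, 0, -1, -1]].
J = [[-1, 1, 0, 0, 0, 0], [0, -1, 0, 0, 0, 0], [0, 0, -1, 0, 0, 0], [0, 0, 0, -1, 0, 0], [0, 0, 0, 0, -1, 0], [0, 0, 0, 0, 0, -1]]

The characteristic polynomial is det(xI - A) = (x + 1)^6, so the eigenvalues are -1 (algebraic multiplicity 6).

For λ = -1: rank(A + I) = 1, rank((A + I)^2) = 0. The eigenspace has dimension 6 - 1 = 5, so there are 5 Jordan blocks; the rank sequence gives block sizes [2, 1, 1, 1, 1].

Assembling the blocks gives the Jordan form J above.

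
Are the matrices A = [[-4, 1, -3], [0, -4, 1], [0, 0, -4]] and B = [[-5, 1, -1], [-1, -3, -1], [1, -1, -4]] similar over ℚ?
Yes.

Two matrices over a field are similar if and only if they have the same invariant factors.

Both A and B have characteristic polynomial (x + 4)^3 and minimal polynomial (x + 4)^3. Computing further, both have invariant factors (x + 4)^3. Hence A and B are similar.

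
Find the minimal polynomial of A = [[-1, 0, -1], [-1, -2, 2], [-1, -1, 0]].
m_A(x) = (x + 1)^3

The characteristic polynomial factors as (x + 1)^3. The minimal polynomial is ∏(x - λ)^{k_λ} where k_λ is the size of the largest Jordan block at λ.

For λ = -1: rank(A + I) = 2, and the largest Jordan block has size 3 (the smallest k with rank((A + I)^k) = rank((A + I)^(k+1))).

So m_A(x) = (x + 1)^3.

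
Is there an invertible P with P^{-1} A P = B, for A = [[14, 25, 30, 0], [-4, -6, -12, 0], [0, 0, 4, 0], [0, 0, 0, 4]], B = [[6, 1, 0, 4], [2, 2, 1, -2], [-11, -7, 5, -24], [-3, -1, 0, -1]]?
No.

trace(A) = 16 but trace(B) = 12. The trace is a similarity invariant, so A and B are not similar.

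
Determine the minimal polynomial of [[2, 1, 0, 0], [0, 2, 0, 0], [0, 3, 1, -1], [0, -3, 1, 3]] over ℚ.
m_A(x) = (x - 2)^2

The characteristic polynomial factors as (x - 2)^4. The minimal polynomial is ∏(x - λ)^{k_λ} where k_λ is the size of the largest Jordan block at λ.

For λ = 2: rank(A - 2I) = 2, and the largest Jordan block has size 2 (the smallest k with rank((A - 2I)^k) = rank((A - 2I)^(k+1))).

So m_A(x) = (x - 2)^2.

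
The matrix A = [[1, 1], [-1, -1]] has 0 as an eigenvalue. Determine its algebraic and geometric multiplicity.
algebraic multiplicity 2, geometric multiplicity 1

The characteristic polynomial is x^2, so the factor x appears with exponent 2: the algebraic multiplicity is 2.

rank(A) = 1, so the eigenspace has dimension 2 - 1 = 1: the geometric multiplicity is 1.

Since 1 < 2, A is not diagonalizable.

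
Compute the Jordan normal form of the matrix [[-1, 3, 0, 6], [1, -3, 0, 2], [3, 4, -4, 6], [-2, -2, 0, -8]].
The characteristic polynomial is det(xI - A) = (x + 4)^4, so the eigenvalues are -4 (algebraic multiplicity 4).

For λ = -4: rank(A + 4I) = 2, rank((A + 4I)^2) = 1, rank((A + 4I)^3) = 0. The eigenspace has dimension 4 - 2 = 2, so there are 2 Jordan blocks; the rank sequence gives block sizes [3, 1].

Assembling the blocks gives the Jordan form J above.

J = [[-4, 1, 0, 0], [0, -4, 1, 0], [0, 0, -4, 0], [0, 0, 0, -4]]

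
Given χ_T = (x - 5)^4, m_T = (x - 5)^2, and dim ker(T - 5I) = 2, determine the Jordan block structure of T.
λ = 5: algebraic multiplicity 4 (exponent in χ_T), largest block size 2 (exponent in m_T), 2 blocks (geometric multiplicity). These force block sizes [2, 2].

Jordan blocks: (5, 2), (5, 2)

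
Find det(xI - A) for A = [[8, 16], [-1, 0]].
χ_A(x) = (x - 4)^2

xI - A = [[x - 8, -16], [1, x]].

Expanding det(xI - A) along the first row:
det(xI - A) = + (x - 8)·det([[x]]) - (-16)·det([[1]]).

Evaluating gives χ_A(x) = x^2 - 8x + 16 = (x - 4)^2.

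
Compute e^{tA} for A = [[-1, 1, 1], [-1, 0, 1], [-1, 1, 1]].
e^{tA} = [[-t^2/2 - t + 1, t, t*(t + 2)/2], [-t, 1, t], [t*(-t - 2)/2, t, t^2/2 + t + 1]]

A has Jordan form J = [[0, 1, 0], [0, 0, 1], [0, 0, 0]] with A = PJP^{-1}, so e^{tA} = P e^{tJ} P^{-1}.

For a Jordan block J_k(λ), e^{tJ_k(λ)} = e^{λt} · (I + tN + t^2 N^2/2! + ... + t^{k-1} N^{k-1}/(k-1)!) where N is the nilpotent superdiagonal part.

Assembling the blocks and conjugating back gives the entries of e^{tA} as shown above.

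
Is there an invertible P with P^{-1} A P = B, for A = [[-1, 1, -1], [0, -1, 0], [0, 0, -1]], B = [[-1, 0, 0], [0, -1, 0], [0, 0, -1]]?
No.

Both have characteristic polynomial (x + 1)^3, but the minimal polynomial of A is (x + 1)^2 while the minimal polynomial of B is x + 1. The minimal polynomial is a similarity invariant, so A and B are not similar.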